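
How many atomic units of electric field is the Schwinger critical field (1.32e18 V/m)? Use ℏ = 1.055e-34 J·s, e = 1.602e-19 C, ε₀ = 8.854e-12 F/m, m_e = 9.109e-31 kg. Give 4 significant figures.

atomic unit of electric field: E_au = E_h/(e a₀) = m_e²e⁵/((4πε₀)³ℏ⁴) = 5.131e11 V/m.
1.32e18 / 5.131e11 = 2.573e6

2.573e6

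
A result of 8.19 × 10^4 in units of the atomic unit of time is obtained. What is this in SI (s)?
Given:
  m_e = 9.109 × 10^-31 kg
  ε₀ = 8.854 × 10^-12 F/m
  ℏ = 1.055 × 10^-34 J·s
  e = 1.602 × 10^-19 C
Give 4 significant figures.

One atomic unit of time: τ_au = (4πε₀)²ℏ³/(m_e e⁴) = 2.423 × 10^-17 s.
8.19 × 10^4 × 2.423 × 10^-17 s = 1.984 × 10^-12 s

1.984 × 10^-12 s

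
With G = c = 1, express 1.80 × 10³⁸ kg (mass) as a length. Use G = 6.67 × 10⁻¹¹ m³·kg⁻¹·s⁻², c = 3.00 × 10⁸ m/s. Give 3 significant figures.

1.33 × 10¹¹ m

In G = c = 1 units mass has dimensions of length; the conversion factor is G/c².
1.80 × 10³⁸ kg × (G/c²) = 1.33 × 10¹¹ m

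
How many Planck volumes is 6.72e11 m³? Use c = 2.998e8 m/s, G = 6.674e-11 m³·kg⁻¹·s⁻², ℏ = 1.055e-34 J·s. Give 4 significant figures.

1.591e116

Planck volume: V_P = (ℏG/c³)^(3/2) = 4.224e-105 m³.
6.72e11 / 4.224e-105 = 1.591e116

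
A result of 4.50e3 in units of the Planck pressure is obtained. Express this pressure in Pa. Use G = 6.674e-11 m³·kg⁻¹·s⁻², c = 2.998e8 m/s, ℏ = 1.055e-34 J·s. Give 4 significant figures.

2.085e117 Pa

One Planck pressure: p_P = c⁷/(ℏG²) = 4.632e113 Pa.
4.50e3 × 4.632e113 Pa = 2.085e117 Pa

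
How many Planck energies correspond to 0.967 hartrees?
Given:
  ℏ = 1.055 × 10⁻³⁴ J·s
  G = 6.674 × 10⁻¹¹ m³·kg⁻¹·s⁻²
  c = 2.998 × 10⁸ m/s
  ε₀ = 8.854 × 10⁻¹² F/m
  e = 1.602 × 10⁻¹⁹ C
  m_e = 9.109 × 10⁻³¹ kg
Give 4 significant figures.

2.152 × 10⁻²⁷

hartree: E_h = m_e e⁴/(4πε₀ℏ)² = 4.354 × 10⁻¹⁸ J
Planck energy: E_P = √(ℏc⁵/G) = 1.957 × 10⁹ J
0.967 × 4.354 × 10⁻¹⁸ / 1.957 × 10⁹ = 2.152 × 10⁻²⁷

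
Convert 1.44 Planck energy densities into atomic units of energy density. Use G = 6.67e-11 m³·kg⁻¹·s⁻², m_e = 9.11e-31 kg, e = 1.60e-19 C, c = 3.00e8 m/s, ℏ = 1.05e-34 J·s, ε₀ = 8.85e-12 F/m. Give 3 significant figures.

2.24e100

Planck energy density: u_P = c⁷/(ℏG²) = 4.68e113 J/m³
atomic unit of energy density: u_au = E_h/a₀³ = m_e⁴e¹⁰/((4πε₀)⁵ℏ⁸) = 3.01e13 J/m³
1.44 × 4.68e113 / 3.01e13 = 2.24e100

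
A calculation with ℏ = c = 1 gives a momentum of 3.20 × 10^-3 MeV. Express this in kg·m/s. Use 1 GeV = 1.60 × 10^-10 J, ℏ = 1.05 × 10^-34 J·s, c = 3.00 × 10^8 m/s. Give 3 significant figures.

1.71 × 10^-24 kg·m/s

Momentum is [E]/c; divide by c.
1 GeV → 1/c × (1 GeV in J) = 5.33 × 10^-19 kg·m/s.
Convert the energy scale: 3.20 × 10^-3 MeV = 3.20 × 10^-6 GeV.
Result: 3.20 × 10^-6 × 5.33 × 10^-19 = 1.71 × 10^-24 kg·m/s.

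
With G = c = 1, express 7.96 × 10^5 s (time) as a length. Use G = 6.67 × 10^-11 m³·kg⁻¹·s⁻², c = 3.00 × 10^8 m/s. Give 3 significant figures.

Time → length via c.
7.96 × 10^5 s × (c) = 2.39 × 10^14 m

2.39 × 10^14 m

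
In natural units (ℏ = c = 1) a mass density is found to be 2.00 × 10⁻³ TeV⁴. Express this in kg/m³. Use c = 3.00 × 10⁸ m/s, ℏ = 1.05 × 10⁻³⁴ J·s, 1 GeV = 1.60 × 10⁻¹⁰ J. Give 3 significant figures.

Mass density is [E]/(c²[L]³) = [E]⁴/(ℏ³c⁵).
1 GeV⁴ → 1/(ℏ³c⁵) × (1 GeV in J)⁴ = 2.33 × 10²⁰ kg/m³.
Convert the energy scale: 2.00 × 10⁻³ TeV⁴ = 2.00 × 10⁹ GeV⁴.
Result: 2.00 × 10⁹ × 2.33 × 10²⁰ = 4.66 × 10²⁹ kg/m³.

4.66 × 10²⁹ kg/m³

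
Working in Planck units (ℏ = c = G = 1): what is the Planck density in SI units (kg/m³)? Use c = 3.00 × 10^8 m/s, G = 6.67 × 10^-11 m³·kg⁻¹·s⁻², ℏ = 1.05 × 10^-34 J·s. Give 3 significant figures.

Dimensional analysis gives ρ_P = c⁵/(ℏG²).
  = 2.43 × 10^42 / 4.67 × 10^-55
  = 5.20 × 10^96 kg/m³

5.20 × 10^96 kg/m³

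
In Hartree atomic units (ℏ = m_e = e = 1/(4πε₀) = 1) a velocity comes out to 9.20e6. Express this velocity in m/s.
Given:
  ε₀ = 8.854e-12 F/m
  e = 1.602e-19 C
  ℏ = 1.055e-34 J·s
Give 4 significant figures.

2.011e13 m/s

One atomic unit of velocity: v_au = e²/(4πε₀ℏ) = 2.186e6 m/s.
9.20e6 × 2.186e6 m/s = 2.011e13 m/s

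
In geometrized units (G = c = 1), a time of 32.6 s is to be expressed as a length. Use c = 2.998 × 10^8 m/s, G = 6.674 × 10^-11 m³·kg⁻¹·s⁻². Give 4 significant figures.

9.773 × 10^9 m

Time → length via c.
32.6 s × (c) = 9.773 × 10^9 m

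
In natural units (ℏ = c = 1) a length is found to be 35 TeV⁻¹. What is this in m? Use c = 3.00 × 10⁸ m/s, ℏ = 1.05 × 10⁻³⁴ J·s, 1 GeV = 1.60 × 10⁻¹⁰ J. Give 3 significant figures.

A length is [E]⁻¹ in ℏ=c=1; restore one factor of ℏc.
1 GeV⁻¹ → ℏc × (1 GeV in J)⁻¹ = 1.97 × 10⁻¹⁶ m.
Convert the energy scale: 35 TeV⁻¹ = 0.0350 GeV⁻¹.
Result: 0.0350 × 1.97 × 10⁻¹⁶ = 6.89 × 10⁻¹⁸ m.

6.89 × 10⁻¹⁸ m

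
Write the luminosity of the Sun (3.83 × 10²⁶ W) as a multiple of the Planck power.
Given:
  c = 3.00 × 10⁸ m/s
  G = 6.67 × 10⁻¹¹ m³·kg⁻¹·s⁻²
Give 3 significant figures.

Planck power: P_P = c⁵/G = 3.64 × 10⁵² W.
3.83 × 10²⁶ / 3.64 × 10⁵² = 1.05 × 10⁻²⁶

1.05 × 10⁻²⁶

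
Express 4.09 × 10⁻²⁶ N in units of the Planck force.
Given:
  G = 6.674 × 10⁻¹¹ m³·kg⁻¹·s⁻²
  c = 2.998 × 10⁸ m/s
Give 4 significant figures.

Planck force: F_P = c⁴/G = 1.210 × 10⁴⁴ N.
4.09 × 10⁻²⁶ / 1.210 × 10⁴⁴ = 3.379 × 10⁻⁷⁰

3.379 × 10⁻⁷⁰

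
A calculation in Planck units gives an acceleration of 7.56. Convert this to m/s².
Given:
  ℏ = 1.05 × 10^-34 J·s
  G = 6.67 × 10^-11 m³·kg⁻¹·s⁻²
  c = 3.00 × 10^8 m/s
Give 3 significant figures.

One Planck acceleration: a_P = √(c⁷/(ℏG)) = 5.59 × 10^51 m/s².
7.56 × 5.59 × 10^51 m/s² = 4.22 × 10^52 m/s²

4.22 × 10^52 m/s²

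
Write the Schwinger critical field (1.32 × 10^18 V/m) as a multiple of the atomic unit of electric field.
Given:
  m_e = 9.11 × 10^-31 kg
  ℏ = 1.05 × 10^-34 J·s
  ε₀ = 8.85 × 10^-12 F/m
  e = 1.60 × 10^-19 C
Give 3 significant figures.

2.54 × 10^6

atomic unit of electric field: E_au = E_h/(e a₀) = m_e²e⁵/((4πε₀)³ℏ⁴) = 5.20 × 10^11 V/m.
1.32 × 10^18 / 5.20 × 10^11 = 2.54 × 10^6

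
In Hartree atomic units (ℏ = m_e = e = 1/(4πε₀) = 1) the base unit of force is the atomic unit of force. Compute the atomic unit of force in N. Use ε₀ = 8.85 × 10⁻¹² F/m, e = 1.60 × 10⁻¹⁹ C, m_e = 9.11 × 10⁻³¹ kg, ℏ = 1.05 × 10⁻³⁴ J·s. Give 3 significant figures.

F_au = E_h/a₀ = m_e²e⁶/((4πε₀)³ℏ⁴)
E_h = 4.38 × 10⁻¹⁸ J
a₀ = 5.26 × 10⁻¹¹ m
E_h/a₀ = 8.33 × 10⁻⁸ N

8.33 × 10⁻⁸ N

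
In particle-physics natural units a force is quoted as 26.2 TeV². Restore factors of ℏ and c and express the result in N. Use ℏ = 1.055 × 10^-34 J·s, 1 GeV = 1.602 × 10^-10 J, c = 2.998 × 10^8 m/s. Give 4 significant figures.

Force is [E]/[L] = [E]²/(ℏc); restore (ℏc)⁻¹.
1 GeV² → 1/(ℏc) × (1 GeV in J)² = 8.114 × 10^5 N.
Convert the energy scale: 26.2 TeV² = 2.62 × 10^7 GeV².
Result: 2.62 × 10^7 × 8.114 × 10^5 = 2.126 × 10^13 N.

2.126 × 10^13 N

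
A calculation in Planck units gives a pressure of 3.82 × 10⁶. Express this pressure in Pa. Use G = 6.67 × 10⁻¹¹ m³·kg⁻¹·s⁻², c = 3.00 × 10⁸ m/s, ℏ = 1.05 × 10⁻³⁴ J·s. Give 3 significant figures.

One Planck pressure: p_P = c⁷/(ℏG²) = 4.68 × 10¹¹³ Pa.
3.82 × 10⁶ × 4.68 × 10¹¹³ Pa = 1.79 × 10¹²⁰ Pa

1.79 × 10¹²⁰ Pa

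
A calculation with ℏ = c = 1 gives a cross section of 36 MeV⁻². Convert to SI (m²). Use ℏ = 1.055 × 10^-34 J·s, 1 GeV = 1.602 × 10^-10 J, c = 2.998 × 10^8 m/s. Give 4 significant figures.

Area is [L]² = [E]⁻²·(ℏc)²; restore (ℏc)².
1 GeV⁻² → (ℏc)² × (1 GeV in J)⁻² = 3.898 × 10^-32 m².
Convert the energy scale: 36 MeV⁻² = 3.60 × 10^7 GeV⁻².
Result: 3.60 × 10^7 × 3.898 × 10^-32 = 1.403 × 10^-24 m².

1.403 × 10^-24 m²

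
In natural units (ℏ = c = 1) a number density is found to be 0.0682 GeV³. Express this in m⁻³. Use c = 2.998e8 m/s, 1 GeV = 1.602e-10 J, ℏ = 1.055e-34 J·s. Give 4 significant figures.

Number density is [L]⁻³ = [E]³/(ℏc)³.
1 GeV³ → 1/(ℏc)³ × (1 GeV in J)³ = 1.299e47 m⁻³.
Result: 0.0682 × 1.299e47 = 8.862e45 m⁻³.

8.862e45 m⁻³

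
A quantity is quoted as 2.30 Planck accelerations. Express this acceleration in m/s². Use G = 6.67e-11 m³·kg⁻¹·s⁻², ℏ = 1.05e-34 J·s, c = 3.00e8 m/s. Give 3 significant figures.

One Planck acceleration: a_P = √(c⁷/(ℏG)) = 5.59e51 m/s².
2.30 × 5.59e51 m/s² = 1.29e52 m/s²

1.29e52 m/s²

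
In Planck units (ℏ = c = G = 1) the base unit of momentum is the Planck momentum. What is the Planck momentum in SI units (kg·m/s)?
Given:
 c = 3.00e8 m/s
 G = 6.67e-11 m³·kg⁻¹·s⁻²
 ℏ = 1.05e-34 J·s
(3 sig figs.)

p_P = √(ℏc³/G)
  = √(42.5)
  = 6.52 kg·m/s

6.52 kg·m/s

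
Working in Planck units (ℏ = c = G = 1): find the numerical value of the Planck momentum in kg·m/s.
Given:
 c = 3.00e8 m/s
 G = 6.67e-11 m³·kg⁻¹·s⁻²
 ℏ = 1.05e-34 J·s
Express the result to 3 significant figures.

Dimensional analysis gives p_P = √(ℏc³/G).
  = √(42.5)
  = 6.52 kg·m/s

6.52 kg·m/s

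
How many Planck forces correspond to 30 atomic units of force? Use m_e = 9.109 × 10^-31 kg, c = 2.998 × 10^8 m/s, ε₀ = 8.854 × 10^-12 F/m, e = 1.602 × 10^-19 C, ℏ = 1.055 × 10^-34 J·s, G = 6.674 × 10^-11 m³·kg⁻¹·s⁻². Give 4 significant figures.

2.037 × 10^-50

atomic unit of force: F_au = E_h/a₀ = m_e²e⁶/((4πε₀)³ℏ⁴) = 8.220 × 10^-8 N
Planck force: F_P = c⁴/G = 1.210 × 10^44 N
30 × 8.220 × 10^-8 / 1.210 × 10^44 = 2.037 × 10^-50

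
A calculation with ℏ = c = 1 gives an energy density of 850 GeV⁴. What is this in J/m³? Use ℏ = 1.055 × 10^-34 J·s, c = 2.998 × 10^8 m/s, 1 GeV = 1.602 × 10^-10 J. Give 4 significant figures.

1.769 × 10^40 J/m³

[E]/[L]³ = [E]⁴/(ℏc)³; restore (ℏc)⁻³.
1 GeV⁴ → 1/(ℏc)³ × (1 GeV in J)⁴ = 2.082 × 10^37 J/m³.
Result: 850 × 2.082 × 10^37 = 1.769 × 10^40 J/m³.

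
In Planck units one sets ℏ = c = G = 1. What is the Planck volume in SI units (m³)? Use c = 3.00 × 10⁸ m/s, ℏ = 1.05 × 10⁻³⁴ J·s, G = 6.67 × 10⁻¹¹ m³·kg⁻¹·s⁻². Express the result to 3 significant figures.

V_P = (ℏG/c³)^(3/2)
  = √(1.75 × 10⁻²⁰⁹)
  = 4.18 × 10⁻¹⁰⁵ m³

4.18 × 10⁻¹⁰⁵ m³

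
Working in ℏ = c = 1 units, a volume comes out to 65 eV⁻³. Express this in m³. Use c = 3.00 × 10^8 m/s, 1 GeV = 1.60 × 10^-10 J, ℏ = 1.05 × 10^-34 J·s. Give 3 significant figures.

Volume is [L]³ = [E]⁻³·(ℏc)³.
1 GeV⁻³ → (ℏc)³ × (1 GeV in J)⁻³ = 7.63 × 10^-48 m³.
Convert the energy scale: 65 eV⁻³ = 6.50 × 10^28 GeV⁻³.
Result: 6.50 × 10^28 × 7.63 × 10^-48 = 4.96 × 10^-19 m³.

4.96 × 10^-19 m³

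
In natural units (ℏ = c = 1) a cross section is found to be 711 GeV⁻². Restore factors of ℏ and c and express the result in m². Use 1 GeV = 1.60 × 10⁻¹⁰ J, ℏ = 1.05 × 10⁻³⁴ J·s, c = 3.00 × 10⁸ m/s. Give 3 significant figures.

2.76 × 10⁻²⁹ m²

Area is [L]² = [E]⁻²·(ℏc)²; restore (ℏc)².
1 GeV⁻² → (ℏc)² × (1 GeV in J)⁻² = 3.88 × 10⁻³² m².
Result: 711 × 3.88 × 10⁻³² = 2.76 × 10⁻²⁹ m².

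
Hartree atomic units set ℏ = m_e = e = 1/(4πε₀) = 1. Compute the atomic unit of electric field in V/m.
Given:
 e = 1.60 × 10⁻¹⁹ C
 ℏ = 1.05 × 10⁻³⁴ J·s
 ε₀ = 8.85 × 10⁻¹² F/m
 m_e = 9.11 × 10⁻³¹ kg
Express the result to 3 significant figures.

Dimensional analysis gives E_au = E_h/(e a₀) = m_e²e⁵/((4πε₀)³ℏ⁴).
E_h = 4.38 × 10⁻¹⁸ J
a₀ = 5.26 × 10⁻¹¹ m
E_h/(e·a₀) = 5.20 × 10¹¹ V/m

5.20 × 10¹¹ V/m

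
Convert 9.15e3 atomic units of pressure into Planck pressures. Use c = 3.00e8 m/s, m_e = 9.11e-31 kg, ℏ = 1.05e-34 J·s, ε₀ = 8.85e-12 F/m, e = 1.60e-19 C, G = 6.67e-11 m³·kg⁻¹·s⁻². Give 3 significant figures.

atomic unit of pressure: P_au = E_h/a₀³ = m_e⁴e¹⁰/((4πε₀)⁵ℏ⁸) = 3.01e13 Pa
Planck pressure: p_P = c⁷/(ℏG²) = 4.68e113 Pa
9.15e3 × 3.01e13 / 4.68e113 = 5.89e-97

5.89e-97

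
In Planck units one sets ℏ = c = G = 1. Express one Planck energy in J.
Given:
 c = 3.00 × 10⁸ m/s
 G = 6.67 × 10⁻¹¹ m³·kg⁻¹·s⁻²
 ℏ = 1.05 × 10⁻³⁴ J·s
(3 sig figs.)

E_P = √(ℏc⁵/G)
  = √(3.83 × 10¹⁸)
  = 1.96 × 10⁹ J

1.96 × 10⁹ J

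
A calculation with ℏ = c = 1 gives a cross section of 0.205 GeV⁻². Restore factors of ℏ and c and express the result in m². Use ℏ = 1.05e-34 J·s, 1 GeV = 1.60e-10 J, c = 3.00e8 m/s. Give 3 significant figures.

Area is [L]² = [E]⁻²·(ℏc)²; restore (ℏc)².
1 GeV⁻² → (ℏc)² × (1 GeV in J)⁻² = 3.88e-32 m².
Result: 0.205 × 3.88e-32 = 7.95e-33 m².

7.95e-33 m²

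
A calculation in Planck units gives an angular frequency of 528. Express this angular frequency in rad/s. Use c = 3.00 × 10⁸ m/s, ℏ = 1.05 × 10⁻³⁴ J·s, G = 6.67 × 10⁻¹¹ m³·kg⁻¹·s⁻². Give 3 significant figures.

One Planck angular frequency: ω_P = √(c⁵/(ℏG)) = 1.86 × 10⁴³ rad/s.
528 × 1.86 × 10⁴³ rad/s = 9.84 × 10⁴⁵ rad/s

9.84 × 10⁴⁵ rad/s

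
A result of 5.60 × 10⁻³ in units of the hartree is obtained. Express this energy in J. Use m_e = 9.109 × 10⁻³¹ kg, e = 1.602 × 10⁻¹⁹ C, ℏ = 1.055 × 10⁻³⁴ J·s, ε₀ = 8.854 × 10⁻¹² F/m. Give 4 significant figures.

2.438 × 10⁻²⁰ J

One hartree: E_h = m_e e⁴/(4πε₀ℏ)² = 4.354 × 10⁻¹⁸ J.
5.60 × 10⁻³ × 4.354 × 10⁻¹⁸ J = 2.438 × 10⁻²⁰ J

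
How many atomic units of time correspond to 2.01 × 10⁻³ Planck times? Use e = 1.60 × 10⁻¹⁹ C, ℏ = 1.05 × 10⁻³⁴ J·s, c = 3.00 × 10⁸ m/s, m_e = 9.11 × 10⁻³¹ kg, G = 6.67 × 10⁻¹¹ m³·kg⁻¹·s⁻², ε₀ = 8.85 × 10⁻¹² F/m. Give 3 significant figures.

4.50 × 10⁻³⁰

Planck time: t_P = √(ℏG/c⁵) = 5.37 × 10⁻⁴⁴ s
atomic unit of time: τ_au = (4πε₀)²ℏ³/(m_e e⁴) = 2.40 × 10⁻¹⁷ s
2.01 × 10⁻³ × 5.37 × 10⁻⁴⁴ / 2.40 × 10⁻¹⁷ = 4.50 × 10⁻³⁰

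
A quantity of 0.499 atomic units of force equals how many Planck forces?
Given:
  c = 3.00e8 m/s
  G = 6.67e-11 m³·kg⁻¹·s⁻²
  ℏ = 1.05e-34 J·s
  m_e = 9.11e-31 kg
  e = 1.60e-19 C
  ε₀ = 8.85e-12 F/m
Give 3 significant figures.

3.42e-52

atomic unit of force: F_au = E_h/a₀ = m_e²e⁶/((4πε₀)³ℏ⁴) = 8.33e-8 N
Planck force: F_P = c⁴/G = 1.21e44 N
0.499 × 8.33e-8 / 1.21e44 = 3.42e-52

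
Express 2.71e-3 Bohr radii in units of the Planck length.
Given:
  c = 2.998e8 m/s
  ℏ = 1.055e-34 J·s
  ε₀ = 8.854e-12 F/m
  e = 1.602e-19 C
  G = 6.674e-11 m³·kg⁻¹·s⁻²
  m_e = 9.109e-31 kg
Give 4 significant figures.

Bohr radius: a₀ = 4πε₀ℏ²/(m_e e²) = 5.297e-11 m
Planck length: ℓ_P = √(ℏG/c³) = 1.616e-35 m
2.71e-3 × 5.297e-11 / 1.616e-35 = 8.881e21

8.881e21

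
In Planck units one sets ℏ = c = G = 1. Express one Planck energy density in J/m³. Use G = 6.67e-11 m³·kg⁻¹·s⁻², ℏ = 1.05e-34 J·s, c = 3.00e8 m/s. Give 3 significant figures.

4.68e113 J/m³

u_P = c⁷/(ℏG²)
  = 2.19e59 / 4.67e-55
  = 4.68e113 J/m³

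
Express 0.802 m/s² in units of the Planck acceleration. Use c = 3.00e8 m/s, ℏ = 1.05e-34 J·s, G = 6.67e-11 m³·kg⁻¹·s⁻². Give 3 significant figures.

Planck acceleration: a_P = √(c⁷/(ℏG)) = 5.59e51 m/s².
0.802 / 5.59e51 = 1.44e-52

1.44e-52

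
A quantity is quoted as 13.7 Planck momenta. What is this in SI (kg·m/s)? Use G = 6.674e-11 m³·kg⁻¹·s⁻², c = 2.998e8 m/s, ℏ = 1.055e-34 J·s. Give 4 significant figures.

89.41 kg·m/s

One Planck momentum: p_P = √(ℏc³/G) = 6.527 kg·m/s.
13.7 × 6.527 kg·m/s = 89.41 kg·m/s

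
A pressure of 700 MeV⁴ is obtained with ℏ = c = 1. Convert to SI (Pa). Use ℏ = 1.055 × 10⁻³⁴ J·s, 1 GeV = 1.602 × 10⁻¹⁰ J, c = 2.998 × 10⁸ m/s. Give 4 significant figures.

Pressure is [E]/[L]³ = [E]⁴/(ℏc)³.
1 GeV⁴ → 1/(ℏc)³ × (1 GeV in J)⁴ = 2.082 × 10³⁷ Pa.
Convert the energy scale: 700 MeV⁴ = 7.00 × 10⁻¹⁰ GeV⁴.
Result: 7.00 × 10⁻¹⁰ × 2.082 × 10³⁷ = 1.457 × 10²⁸ Pa.

1.457 × 10²⁸ Pa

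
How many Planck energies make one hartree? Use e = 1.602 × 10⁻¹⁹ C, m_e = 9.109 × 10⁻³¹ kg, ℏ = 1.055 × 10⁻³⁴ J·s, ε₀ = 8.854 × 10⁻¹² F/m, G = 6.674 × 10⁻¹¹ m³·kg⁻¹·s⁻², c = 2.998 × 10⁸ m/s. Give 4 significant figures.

hartree: E_h = m_e e⁴/(4πε₀ℏ)² = 4.354 × 10⁻¹⁸ J
Planck energy: E_P = √(ℏc⁵/G) = 1.957 × 10⁹ J
ratio = 4.354 × 10⁻¹⁸ / 1.957 × 10⁹ = 2.225 × 10⁻²⁷

2.225 × 10⁻²⁷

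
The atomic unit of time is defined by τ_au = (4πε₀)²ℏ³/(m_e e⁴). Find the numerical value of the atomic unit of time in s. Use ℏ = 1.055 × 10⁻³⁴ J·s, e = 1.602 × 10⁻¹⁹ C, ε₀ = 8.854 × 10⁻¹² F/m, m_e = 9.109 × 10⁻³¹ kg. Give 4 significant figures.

τ_au = (4πε₀)²ℏ³/(m_e e⁴)
E_h = 4.354 × 10⁻¹⁸ J
ℏ/E_h = 2.423 × 10⁻¹⁷ s

2.423 × 10⁻¹⁷ s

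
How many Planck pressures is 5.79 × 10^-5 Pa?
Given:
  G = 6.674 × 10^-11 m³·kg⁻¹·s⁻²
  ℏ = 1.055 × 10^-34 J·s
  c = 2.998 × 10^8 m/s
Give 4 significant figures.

Planck pressure: p_P = c⁷/(ℏG²) = 4.632 × 10^113 Pa.
5.79 × 10^-5 / 4.632 × 10^113 = 1.250 × 10^-118

1.250 × 10^-118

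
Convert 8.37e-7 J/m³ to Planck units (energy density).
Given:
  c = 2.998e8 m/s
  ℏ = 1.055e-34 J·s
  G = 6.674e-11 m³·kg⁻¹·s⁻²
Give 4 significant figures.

1.807e-120

Planck energy density: u_P = c⁷/(ℏG²) = 4.632e113 J/m³.
8.37e-7 / 4.632e113 = 1.807e-120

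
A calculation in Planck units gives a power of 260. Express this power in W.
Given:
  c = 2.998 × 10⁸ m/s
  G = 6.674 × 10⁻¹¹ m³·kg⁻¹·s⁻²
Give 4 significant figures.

One Planck power: P_P = c⁵/G = 3.629 × 10⁵² W.
260 × 3.629 × 10⁵² W = 9.435 × 10⁵⁴ W

9.435 × 10⁵⁴ W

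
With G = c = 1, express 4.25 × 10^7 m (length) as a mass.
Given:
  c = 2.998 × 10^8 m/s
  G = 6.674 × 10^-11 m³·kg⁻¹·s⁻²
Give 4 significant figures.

Length → mass via c²/G.
4.25 × 10^7 m × (c²/G) = 5.724 × 10^34 kg

5.724 × 10^34 kg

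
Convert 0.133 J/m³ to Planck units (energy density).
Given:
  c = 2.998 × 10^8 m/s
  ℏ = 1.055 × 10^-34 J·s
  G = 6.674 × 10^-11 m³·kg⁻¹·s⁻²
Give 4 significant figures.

2.871 × 10^-115

Planck energy density: u_P = c⁷/(ℏG²) = 4.632 × 10^113 J/m³.
0.133 / 4.632 × 10^113 = 2.871 × 10^-115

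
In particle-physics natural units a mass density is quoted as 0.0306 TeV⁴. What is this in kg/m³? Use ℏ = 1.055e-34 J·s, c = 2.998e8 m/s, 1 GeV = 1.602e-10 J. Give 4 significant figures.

7.087e30 kg/m³

Mass density is [E]/(c²[L]³) = [E]⁴/(ℏ³c⁵).
1 GeV⁴ → 1/(ℏ³c⁵) × (1 GeV in J)⁴ = 2.316e20 kg/m³.
Convert the energy scale: 0.0306 TeV⁴ = 3.06e10 GeV⁴.
Result: 3.06e10 × 2.316e20 = 7.087e30 kg/m³.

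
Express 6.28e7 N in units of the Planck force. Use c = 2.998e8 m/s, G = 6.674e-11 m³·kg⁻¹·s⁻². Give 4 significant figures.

Planck force: F_P = c⁴/G = 1.210e44 N.
6.28e7 / 1.210e44 = 5.188e-37

5.188e-37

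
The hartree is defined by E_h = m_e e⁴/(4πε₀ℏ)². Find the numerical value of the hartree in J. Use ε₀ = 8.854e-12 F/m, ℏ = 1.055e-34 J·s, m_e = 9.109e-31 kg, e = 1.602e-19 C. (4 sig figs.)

4.354e-18 J

E_h = m_e e⁴/(4πε₀ℏ)²
  = 6.000e-106 / 1.378e-88
  = 4.354e-18 J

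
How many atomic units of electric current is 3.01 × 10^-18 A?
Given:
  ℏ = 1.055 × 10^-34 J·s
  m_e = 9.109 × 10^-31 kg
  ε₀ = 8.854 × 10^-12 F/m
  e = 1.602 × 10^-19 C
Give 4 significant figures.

atomic unit of electric current: I_au = e E_h/ℏ = m_e e⁵/((4πε₀)²ℏ³) = 6.612 × 10^-3 A.
3.01 × 10^-18 / 6.612 × 10^-3 = 4.552 × 10^-16

4.552 × 10^-16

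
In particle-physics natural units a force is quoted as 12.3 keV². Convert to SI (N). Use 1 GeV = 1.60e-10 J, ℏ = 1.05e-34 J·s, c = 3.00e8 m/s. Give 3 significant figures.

1.00e-5 N

Force is [E]/[L] = [E]²/(ℏc); restore (ℏc)⁻¹.
1 GeV² → 1/(ℏc) × (1 GeV in J)² = 8.13e5 N.
Convert the energy scale: 12.3 keV² = 1.23e-11 GeV².
Result: 1.23e-11 × 8.13e5 = 1.00e-5 N.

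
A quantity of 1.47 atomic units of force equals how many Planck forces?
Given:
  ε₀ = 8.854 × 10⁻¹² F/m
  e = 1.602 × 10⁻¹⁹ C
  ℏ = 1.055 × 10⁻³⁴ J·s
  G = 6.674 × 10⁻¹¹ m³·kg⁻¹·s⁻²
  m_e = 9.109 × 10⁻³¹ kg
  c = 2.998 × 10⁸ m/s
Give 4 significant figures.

9.982 × 10⁻⁵²

atomic unit of force: F_au = E_h/a₀ = m_e²e⁶/((4πε₀)³ℏ⁴) = 8.220 × 10⁻⁸ N
Planck force: F_P = c⁴/G = 1.210 × 10⁴⁴ N
1.47 × 8.220 × 10⁻⁸ / 1.210 × 10⁴⁴ = 9.982 × 10⁻⁵²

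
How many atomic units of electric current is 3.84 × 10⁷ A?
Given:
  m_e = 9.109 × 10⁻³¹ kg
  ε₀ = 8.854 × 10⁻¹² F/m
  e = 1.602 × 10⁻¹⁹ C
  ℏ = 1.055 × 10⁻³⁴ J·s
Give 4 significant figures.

5.808 × 10⁹

atomic unit of electric current: I_au = e E_h/ℏ = m_e e⁵/((4πε₀)²ℏ³) = 6.612 × 10⁻³ A.
3.84 × 10⁷ / 6.612 × 10⁻³ = 5.808 × 10⁹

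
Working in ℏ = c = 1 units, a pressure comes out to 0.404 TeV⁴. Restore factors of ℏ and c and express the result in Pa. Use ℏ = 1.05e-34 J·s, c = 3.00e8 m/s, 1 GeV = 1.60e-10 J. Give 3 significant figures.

Pressure is [E]/[L]³ = [E]⁴/(ℏc)³.
1 GeV⁴ → 1/(ℏc)³ × (1 GeV in J)⁴ = 2.10e37 Pa.
Convert the energy scale: 0.404 TeV⁴ = 4.04e11 GeV⁴.
Result: 4.04e11 × 2.10e37 = 8.47e48 Pa.

8.47e48 Pa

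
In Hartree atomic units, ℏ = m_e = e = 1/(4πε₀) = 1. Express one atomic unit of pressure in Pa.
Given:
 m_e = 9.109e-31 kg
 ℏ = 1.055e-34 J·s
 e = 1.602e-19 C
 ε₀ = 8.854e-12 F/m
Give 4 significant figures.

From ℏ = m_e = e = 1/(4πε₀) = 1 the pressure scale is P_au = E_h/a₀³ = m_e⁴e¹⁰/((4πε₀)⁵ℏ⁸).
E_h = 4.354e-18 J
a₀ = 5.297e-11 m
E_h/a₀³ = 2.929e13 Pa

2.929e13 Pa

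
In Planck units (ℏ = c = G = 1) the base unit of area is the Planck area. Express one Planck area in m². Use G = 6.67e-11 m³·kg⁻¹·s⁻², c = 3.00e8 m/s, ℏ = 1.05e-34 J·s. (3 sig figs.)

A_P = ℏG/c³
  = 7.00e-45 / 2.70e25
  = 2.59e-70 m²

2.59e-70 m²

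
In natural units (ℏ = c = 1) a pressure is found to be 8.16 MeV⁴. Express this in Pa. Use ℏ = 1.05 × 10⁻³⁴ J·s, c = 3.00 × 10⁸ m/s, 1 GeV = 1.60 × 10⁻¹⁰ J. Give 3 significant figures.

Pressure is [E]/[L]³ = [E]⁴/(ℏc)³.
1 GeV⁴ → 1/(ℏc)³ × (1 GeV in J)⁴ = 2.10 × 10³⁷ Pa.
Convert the energy scale: 8.16 MeV⁴ = 8.16 × 10⁻¹² GeV⁴.
Result: 8.16 × 10⁻¹² × 2.10 × 10³⁷ = 1.71 × 10²⁶ Pa.

1.71 × 10²⁶ Pa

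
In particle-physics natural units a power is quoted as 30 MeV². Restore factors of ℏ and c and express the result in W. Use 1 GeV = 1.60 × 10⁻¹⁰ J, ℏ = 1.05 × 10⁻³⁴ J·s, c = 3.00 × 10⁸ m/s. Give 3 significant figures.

Power is [E]/[T] = [E]²/ℏ.
1 GeV² → 1/ℏ × (1 GeV in J)² = 2.44 × 10¹⁴ W.
Convert the energy scale: 30 MeV² = 3.00 × 10⁻⁵ GeV².
Result: 3.00 × 10⁻⁵ × 2.44 × 10¹⁴ = 7.31 × 10⁹ W.

7.31 × 10⁹ W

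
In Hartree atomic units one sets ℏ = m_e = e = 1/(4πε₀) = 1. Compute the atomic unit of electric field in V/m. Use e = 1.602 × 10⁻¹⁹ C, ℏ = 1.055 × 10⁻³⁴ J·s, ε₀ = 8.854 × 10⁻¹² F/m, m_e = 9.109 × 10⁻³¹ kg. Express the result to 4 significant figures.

E_au = E_h/(e a₀) = m_e²e⁵/((4πε₀)³ℏ⁴)
E_h = 4.354 × 10⁻¹⁸ J
a₀ = 5.297 × 10⁻¹¹ m
E_h/(e·a₀) = 5.131 × 10¹¹ V/m

5.131 × 10¹¹ V/m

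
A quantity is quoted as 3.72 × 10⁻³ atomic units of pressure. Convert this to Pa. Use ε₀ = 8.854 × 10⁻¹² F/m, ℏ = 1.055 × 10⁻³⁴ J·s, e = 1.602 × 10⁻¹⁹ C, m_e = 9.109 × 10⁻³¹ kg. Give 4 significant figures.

One atomic unit of pressure: P_au = E_h/a₀³ = m_e⁴e¹⁰/((4πε₀)⁵ℏ⁸) = 2.929 × 10¹³ Pa.
3.72 × 10⁻³ × 2.929 × 10¹³ Pa = 1.090 × 10¹¹ Pa

1.090 × 10¹¹ Pa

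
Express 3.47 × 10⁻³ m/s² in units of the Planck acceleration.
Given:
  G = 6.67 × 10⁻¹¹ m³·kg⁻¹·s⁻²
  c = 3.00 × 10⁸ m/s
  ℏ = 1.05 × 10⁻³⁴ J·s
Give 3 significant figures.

6.21 × 10⁻⁵⁵

Planck acceleration: a_P = √(c⁷/(ℏG)) = 5.59 × 10⁵¹ m/s².
3.47 × 10⁻³ / 5.59 × 10⁵¹ = 6.21 × 10⁻⁵⁵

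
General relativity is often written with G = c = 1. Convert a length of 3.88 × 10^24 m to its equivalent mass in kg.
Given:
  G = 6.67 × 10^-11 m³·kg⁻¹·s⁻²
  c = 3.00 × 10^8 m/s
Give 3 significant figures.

5.24 × 10^51 kg

Length → mass via c²/G.
3.88 × 10^24 m × (c²/G) = 5.24 × 10^51 kg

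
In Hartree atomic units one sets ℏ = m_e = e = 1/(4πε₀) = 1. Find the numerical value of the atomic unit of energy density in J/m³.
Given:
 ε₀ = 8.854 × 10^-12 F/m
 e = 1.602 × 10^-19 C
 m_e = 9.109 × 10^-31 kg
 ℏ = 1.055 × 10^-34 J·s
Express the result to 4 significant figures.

u_au = E_h/a₀³ = m_e⁴e¹⁰/((4πε₀)⁵ℏ⁸)
E_h = 4.354 × 10^-18 J
a₀ = 5.297 × 10^-11 m
E_h/a₀³ = 2.929 × 10^13 J/m³

2.929 × 10^13 J/m³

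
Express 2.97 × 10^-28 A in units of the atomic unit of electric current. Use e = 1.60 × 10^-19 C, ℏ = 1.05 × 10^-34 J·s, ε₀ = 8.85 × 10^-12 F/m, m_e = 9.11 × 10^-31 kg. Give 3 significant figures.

atomic unit of electric current: I_au = e E_h/ℏ = m_e e⁵/((4πε₀)²ℏ³) = 6.67 × 10^-3 A.
2.97 × 10^-28 / 6.67 × 10^-3 = 4.45 × 10^-26

4.45 × 10^-26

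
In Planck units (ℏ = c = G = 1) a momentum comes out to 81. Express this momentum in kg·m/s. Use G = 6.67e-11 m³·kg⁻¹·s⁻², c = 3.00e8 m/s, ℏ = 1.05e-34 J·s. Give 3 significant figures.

One Planck momentum: p_P = √(ℏc³/G) = 6.52 kg·m/s.
81 × 6.52 kg·m/s = 528 kg·m/s

528 kg·m/s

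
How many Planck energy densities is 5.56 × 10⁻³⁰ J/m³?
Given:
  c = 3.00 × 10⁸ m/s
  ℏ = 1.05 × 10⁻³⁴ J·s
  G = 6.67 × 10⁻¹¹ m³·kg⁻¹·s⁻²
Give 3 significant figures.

Planck energy density: u_P = c⁷/(ℏG²) = 4.68 × 10¹¹³ J/m³.
5.56 × 10⁻³⁰ / 4.68 × 10¹¹³ = 1.19 × 10⁻¹⁴³

1.19 × 10⁻¹⁴³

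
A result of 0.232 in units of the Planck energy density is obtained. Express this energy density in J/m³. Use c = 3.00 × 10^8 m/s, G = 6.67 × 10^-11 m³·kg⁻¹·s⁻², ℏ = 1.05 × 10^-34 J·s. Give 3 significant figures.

1.09 × 10^113 J/m³

One Planck energy density: u_P = c⁷/(ℏG²) = 4.68 × 10^113 J/m³.
0.232 × 4.68 × 10^113 J/m³ = 1.09 × 10^113 J/m³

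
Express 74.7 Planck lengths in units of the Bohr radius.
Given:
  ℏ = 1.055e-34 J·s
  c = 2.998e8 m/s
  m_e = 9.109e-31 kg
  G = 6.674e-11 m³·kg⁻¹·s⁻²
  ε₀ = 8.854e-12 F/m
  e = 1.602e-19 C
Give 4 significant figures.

Planck length: ℓ_P = √(ℏG/c³) = 1.616e-35 m
Bohr radius: a₀ = 4πε₀ℏ²/(m_e e²) = 5.297e-11 m
74.7 × 1.616e-35 / 5.297e-11 = 2.279e-23

2.279e-23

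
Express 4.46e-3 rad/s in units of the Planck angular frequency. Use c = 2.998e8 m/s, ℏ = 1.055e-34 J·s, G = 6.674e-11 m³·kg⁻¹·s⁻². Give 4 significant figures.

Planck angular frequency: ω_P = √(c⁵/(ℏG)) = 1.855e43 rad/s.
4.46e-3 / 1.855e43 = 2.405e-46

2.405e-46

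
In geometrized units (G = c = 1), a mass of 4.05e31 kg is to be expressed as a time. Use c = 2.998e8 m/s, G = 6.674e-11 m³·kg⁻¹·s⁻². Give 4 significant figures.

Mass → time via G/c³.
4.05e31 kg × (G/c³) = 1.003e-4 s

1.003e-4 s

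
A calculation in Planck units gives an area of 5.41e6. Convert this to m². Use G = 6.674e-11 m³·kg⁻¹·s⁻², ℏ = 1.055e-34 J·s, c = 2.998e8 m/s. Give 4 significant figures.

One Planck area: A_P = ℏG/c³ = 2.613e-70 m².
5.41e6 × 2.613e-70 m² = 1.414e-63 m²

1.414e-63 m²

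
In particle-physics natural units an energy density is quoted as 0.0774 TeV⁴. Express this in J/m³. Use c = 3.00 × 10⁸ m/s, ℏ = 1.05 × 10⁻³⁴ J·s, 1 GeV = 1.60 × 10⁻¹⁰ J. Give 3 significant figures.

[E]/[L]³ = [E]⁴/(ℏc)³; restore (ℏc)⁻³.
1 GeV⁴ → 1/(ℏc)³ × (1 GeV in J)⁴ = 2.10 × 10³⁷ J/m³.
Convert the energy scale: 0.0774 TeV⁴ = 7.74 × 10¹⁰ GeV⁴.
Result: 7.74 × 10¹⁰ × 2.10 × 10³⁷ = 1.62 × 10⁴⁸ J/m³.

1.62 × 10⁴⁸ J/m³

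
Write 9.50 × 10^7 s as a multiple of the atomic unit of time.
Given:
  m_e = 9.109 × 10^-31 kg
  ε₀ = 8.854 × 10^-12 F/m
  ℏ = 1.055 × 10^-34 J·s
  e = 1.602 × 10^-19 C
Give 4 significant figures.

3.921 × 10^24

atomic unit of time: τ_au = (4πε₀)²ℏ³/(m_e e⁴) = 2.423 × 10^-17 s.
9.50 × 10^7 / 2.423 × 10^-17 = 3.921 × 10^24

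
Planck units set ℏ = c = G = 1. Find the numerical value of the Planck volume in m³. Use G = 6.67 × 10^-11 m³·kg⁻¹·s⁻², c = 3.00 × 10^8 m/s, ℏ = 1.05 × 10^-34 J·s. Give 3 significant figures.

The unique combination of the constants set to 1 with dimensions of volume is V_P = (ℏG/c³)^(3/2).
  = √(1.75 × 10^-209)
  = 4.18 × 10^-105 m³

4.18 × 10^-105 m³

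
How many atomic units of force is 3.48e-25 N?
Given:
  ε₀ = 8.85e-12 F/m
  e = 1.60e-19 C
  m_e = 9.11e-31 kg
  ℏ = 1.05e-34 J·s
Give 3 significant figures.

atomic unit of force: F_au = E_h/a₀ = m_e²e⁶/((4πε₀)³ℏ⁴) = 8.33e-8 N.
3.48e-25 / 8.33e-8 = 4.18e-18

4.18e-18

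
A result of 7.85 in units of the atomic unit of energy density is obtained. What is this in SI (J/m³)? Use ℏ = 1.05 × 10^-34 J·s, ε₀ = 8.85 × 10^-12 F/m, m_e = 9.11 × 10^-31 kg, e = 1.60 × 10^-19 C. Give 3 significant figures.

One atomic unit of energy density: u_au = E_h/a₀³ = m_e⁴e¹⁰/((4πε₀)⁵ℏ⁸) = 3.01 × 10^13 J/m³.
7.85 × 3.01 × 10^13 J/m³ = 2.37 × 10^14 J/m³

2.37 × 10^14 J/m³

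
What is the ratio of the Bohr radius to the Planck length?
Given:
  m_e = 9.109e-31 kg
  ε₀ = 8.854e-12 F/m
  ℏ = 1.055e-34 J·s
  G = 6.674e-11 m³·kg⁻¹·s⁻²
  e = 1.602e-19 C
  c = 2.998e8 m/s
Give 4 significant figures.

3.277e24

Bohr radius: a₀ = 4πε₀ℏ²/(m_e e²) = 5.297e-11 m
Planck length: ℓ_P = √(ℏG/c³) = 1.616e-35 m
ratio = 5.297e-11 / 1.616e-35 = 3.277e24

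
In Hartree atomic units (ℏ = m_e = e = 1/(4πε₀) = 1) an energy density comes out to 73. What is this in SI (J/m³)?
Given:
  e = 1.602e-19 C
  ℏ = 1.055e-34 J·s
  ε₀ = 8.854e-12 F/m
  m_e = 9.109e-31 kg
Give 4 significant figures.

2.138e15 J/m³

One atomic unit of energy density: u_au = E_h/a₀³ = m_e⁴e¹⁰/((4πε₀)⁵ℏ⁸) = 2.929e13 J/m³.
73 × 2.929e13 J/m³ = 2.138e15 J/m³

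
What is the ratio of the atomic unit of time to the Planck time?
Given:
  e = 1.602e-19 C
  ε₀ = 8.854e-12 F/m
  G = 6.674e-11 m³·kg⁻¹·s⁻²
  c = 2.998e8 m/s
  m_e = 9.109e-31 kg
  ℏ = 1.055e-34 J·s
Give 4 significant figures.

4.494e26

atomic unit of time: τ_au = (4πε₀)²ℏ³/(m_e e⁴) = 2.423e-17 s
Planck time: t_P = √(ℏG/c⁵) = 5.392e-44 s
ratio = 2.423e-17 / 5.392e-44 = 4.494e26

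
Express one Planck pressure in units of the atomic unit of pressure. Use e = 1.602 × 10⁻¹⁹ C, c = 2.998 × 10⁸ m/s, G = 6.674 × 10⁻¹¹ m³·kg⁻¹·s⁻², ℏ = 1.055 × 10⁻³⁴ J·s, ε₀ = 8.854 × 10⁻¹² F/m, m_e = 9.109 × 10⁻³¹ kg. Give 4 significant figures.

1.581 × 10¹⁰⁰

Planck pressure: p_P = c⁷/(ℏG²) = 4.632 × 10¹¹³ Pa
atomic unit of pressure: P_au = E_h/a₀³ = m_e⁴e¹⁰/((4πε₀)⁵ℏ⁸) = 2.929 × 10¹³ Pa
ratio = 4.632 × 10¹¹³ / 2.929 × 10¹³ = 1.581 × 10¹⁰⁰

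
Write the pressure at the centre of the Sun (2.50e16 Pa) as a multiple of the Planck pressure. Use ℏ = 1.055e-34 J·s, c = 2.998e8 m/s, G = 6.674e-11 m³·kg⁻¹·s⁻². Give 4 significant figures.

Planck pressure: p_P = c⁷/(ℏG²) = 4.632e113 Pa.
2.50e16 / 4.632e113 = 5.397e-98

5.397e-98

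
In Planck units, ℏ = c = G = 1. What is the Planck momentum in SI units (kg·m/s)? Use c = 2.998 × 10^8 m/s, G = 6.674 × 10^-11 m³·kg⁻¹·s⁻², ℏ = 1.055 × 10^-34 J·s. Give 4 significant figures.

6.527 kg·m/s

From ℏ = c = G = 1 the momentum scale is p_P = √(ℏc³/G).
  = √(42.60)
  = 6.527 kg·m/s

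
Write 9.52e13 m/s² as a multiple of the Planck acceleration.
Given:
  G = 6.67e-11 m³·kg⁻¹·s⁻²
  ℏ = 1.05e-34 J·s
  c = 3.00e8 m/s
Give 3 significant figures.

Planck acceleration: a_P = √(c⁷/(ℏG)) = 5.59e51 m/s².
9.52e13 / 5.59e51 = 1.70e-38

1.70e-38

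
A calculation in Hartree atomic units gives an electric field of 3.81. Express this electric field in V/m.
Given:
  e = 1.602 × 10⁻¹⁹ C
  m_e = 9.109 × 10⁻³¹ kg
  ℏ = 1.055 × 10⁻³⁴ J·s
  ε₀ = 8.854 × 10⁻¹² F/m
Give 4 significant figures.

One atomic unit of electric field: E_au = E_h/(e a₀) = m_e²e⁵/((4πε₀)³ℏ⁴) = 5.131 × 10¹¹ V/m.
3.81 × 5.131 × 10¹¹ V/m = 1.955 × 10¹² V/m

1.955 × 10¹² V/m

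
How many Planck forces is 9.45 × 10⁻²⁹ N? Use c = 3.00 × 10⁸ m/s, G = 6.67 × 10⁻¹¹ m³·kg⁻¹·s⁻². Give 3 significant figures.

7.78 × 10⁻⁷³

Planck force: F_P = c⁴/G = 1.21 × 10⁴⁴ N.
9.45 × 10⁻²⁹ / 1.21 × 10⁴⁴ = 7.78 × 10⁻⁷³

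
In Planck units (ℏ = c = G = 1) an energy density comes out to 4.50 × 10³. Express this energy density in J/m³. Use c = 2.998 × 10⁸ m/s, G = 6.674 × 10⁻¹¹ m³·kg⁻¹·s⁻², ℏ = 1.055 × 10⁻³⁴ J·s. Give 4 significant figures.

2.085 × 10¹¹⁷ J/m³

One Planck energy density: u_P = c⁷/(ℏG²) = 4.632 × 10¹¹³ J/m³.
4.50 × 10³ × 4.632 × 10¹¹³ J/m³ = 2.085 × 10¹¹⁷ J/m³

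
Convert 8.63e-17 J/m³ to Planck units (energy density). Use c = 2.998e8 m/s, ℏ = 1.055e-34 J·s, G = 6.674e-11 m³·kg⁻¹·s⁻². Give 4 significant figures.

Planck energy density: u_P = c⁷/(ℏG²) = 4.632e113 J/m³.
8.63e-17 / 4.632e113 = 1.863e-130

1.863e-130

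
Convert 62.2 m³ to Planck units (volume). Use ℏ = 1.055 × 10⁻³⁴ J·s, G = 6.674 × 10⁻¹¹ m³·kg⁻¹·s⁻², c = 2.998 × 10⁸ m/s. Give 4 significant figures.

1.473 × 10¹⁰⁶

Planck volume: V_P = (ℏG/c³)^(3/2) = 4.224 × 10⁻¹⁰⁵ m³.
62.2 / 4.224 × 10⁻¹⁰⁵ = 1.473 × 10¹⁰⁶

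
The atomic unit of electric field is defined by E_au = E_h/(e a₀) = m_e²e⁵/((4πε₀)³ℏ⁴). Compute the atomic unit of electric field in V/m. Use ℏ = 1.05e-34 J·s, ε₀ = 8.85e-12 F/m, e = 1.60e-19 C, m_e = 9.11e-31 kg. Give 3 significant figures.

5.20e11 V/m

E_au = E_h/(e a₀) = m_e²e⁵/((4πε₀)³ℏ⁴)
E_h = 4.38e-18 J
a₀ = 5.26e-11 m
E_h/(e·a₀) = 5.20e11 V/m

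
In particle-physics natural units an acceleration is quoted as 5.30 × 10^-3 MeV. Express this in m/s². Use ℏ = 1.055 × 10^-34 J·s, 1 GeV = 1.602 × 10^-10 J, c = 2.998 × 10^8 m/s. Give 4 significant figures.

2.413 × 10^27 m/s²

Acceleration is [L]/[T]² = c·[E]/ℏ.
1 GeV → c/ℏ × (1 GeV in J) = 4.552 × 10^32 m/s².
Convert the energy scale: 5.30 × 10^-3 MeV = 5.30 × 10^-6 GeV.
Result: 5.30 × 10^-6 × 4.552 × 10^32 = 2.413 × 10^27 m/s².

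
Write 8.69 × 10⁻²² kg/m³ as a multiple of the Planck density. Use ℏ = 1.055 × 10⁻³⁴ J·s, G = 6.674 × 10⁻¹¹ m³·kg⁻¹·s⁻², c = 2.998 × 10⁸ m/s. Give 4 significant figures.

1.686 × 10⁻¹¹⁸

Planck density: ρ_P = c⁵/(ℏG²) = 5.154 × 10⁹⁶ kg/m³.
8.69 × 10⁻²² / 5.154 × 10⁹⁶ = 1.686 × 10⁻¹¹⁸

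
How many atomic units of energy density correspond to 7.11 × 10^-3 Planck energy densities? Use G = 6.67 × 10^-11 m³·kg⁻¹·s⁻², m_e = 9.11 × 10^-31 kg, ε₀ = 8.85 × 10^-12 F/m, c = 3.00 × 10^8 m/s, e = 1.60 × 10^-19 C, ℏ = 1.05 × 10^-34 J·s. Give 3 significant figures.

Planck energy density: u_P = c⁷/(ℏG²) = 4.68 × 10^113 J/m³
atomic unit of energy density: u_au = E_h/a₀³ = m_e⁴e¹⁰/((4πε₀)⁵ℏ⁸) = 3.01 × 10^13 J/m³
7.11 × 10^-3 × 4.68 × 10^113 / 3.01 × 10^13 = 1.10 × 10^98

1.10 × 10^98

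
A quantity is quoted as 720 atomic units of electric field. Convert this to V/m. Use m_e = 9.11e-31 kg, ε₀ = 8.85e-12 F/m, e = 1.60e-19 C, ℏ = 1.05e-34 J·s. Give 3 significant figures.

One atomic unit of electric field: E_au = E_h/(e a₀) = m_e²e⁵/((4πε₀)³ℏ⁴) = 5.20e11 V/m.
720 × 5.20e11 V/m = 3.75e14 V/m

3.75e14 V/m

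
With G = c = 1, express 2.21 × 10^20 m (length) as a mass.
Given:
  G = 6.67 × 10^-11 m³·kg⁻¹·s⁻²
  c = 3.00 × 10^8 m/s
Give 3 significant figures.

2.98 × 10^47 kg

Length → mass via c²/G.
2.21 × 10^20 m × (c²/G) = 2.98 × 10^47 kg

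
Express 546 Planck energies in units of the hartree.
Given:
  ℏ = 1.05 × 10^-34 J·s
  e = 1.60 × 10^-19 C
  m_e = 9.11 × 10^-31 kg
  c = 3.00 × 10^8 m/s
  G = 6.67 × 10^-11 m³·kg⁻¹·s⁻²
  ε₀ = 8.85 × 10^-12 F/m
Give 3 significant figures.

Planck energy: E_P = √(ℏc⁵/G) = 1.96 × 10^9 J
hartree: E_h = m_e e⁴/(4πε₀ℏ)² = 4.38 × 10^-18 J
546 × 1.96 × 10^9 / 4.38 × 10^-18 = 2.44 × 10^29

2.44 × 10^29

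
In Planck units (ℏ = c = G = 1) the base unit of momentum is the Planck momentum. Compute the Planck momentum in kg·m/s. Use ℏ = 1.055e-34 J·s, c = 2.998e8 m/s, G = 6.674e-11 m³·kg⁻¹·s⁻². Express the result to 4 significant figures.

p_P = √(ℏc³/G)
  = √(42.60)
  = 6.527 kg·m/s

6.527 kg·m/s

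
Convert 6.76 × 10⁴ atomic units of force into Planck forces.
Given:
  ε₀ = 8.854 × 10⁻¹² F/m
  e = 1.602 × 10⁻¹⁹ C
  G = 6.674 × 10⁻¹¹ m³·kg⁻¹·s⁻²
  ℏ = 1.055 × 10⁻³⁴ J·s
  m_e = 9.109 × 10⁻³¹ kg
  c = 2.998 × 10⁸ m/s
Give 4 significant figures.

4.591 × 10⁻⁴⁷

atomic unit of force: F_au = E_h/a₀ = m_e²e⁶/((4πε₀)³ℏ⁴) = 8.220 × 10⁻⁸ N
Planck force: F_P = c⁴/G = 1.210 × 10⁴⁴ N
6.76 × 10⁴ × 8.220 × 10⁻⁸ / 1.210 × 10⁴⁴ = 4.591 × 10⁻⁴⁷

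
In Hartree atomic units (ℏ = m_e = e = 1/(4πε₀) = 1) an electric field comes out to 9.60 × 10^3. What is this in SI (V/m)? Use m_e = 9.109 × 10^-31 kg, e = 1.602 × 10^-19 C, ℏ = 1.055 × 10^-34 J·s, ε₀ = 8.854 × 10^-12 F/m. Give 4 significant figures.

4.926 × 10^15 V/m

One atomic unit of electric field: E_au = E_h/(e a₀) = m_e²e⁵/((4πε₀)³ℏ⁴) = 5.131 × 10^11 V/m.
9.60 × 10^3 × 5.131 × 10^11 V/m = 4.926 × 10^15 V/m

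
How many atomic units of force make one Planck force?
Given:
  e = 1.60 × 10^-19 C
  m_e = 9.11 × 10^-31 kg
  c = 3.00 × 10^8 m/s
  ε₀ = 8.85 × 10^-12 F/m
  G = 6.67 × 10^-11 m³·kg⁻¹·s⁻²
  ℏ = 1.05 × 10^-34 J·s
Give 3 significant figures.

1.46 × 10^51

Planck force: F_P = c⁴/G = 1.21 × 10^44 N
atomic unit of force: F_au = E_h/a₀ = m_e²e⁶/((4πε₀)³ℏ⁴) = 8.33 × 10^-8 N
ratio = 1.21 × 10^44 / 8.33 × 10^-8 = 1.46 × 10^51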